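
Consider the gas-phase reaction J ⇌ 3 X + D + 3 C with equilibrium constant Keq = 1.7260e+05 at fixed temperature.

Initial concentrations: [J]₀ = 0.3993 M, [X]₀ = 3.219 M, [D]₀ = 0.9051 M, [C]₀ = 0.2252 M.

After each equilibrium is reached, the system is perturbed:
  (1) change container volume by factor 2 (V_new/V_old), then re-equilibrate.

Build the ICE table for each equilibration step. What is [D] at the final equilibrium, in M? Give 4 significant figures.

[D]_eq = 0.6522 M

Q₀ = 0.8635 vs Keq = 1.7260e+05 ⇒ Q<K, forward
Step 1:
                  J         X         D         C
  init       0.3993     3.219    0.9051    0.2252
  Δ         -0.3975     1.192    0.3975     1.192
  eq       0.001845     4.411     1.303     1.418
  solve Keq expr → x = 0.3975; check Q = 1.7260e+05
Then change container volume by factor 2 (V_new/V_old).
Step 2:
                  J         X         D         C
  init    9.2272e-04     2.206    0.6513    0.7088
  Δ       -9.0806e-04  0.002724 9.0806e-04  0.002724
  eq      1.4659e-05     2.208    0.6522    0.7115
  solve Keq expr → x = 9.0806e-04; check Q = 1.7260e+05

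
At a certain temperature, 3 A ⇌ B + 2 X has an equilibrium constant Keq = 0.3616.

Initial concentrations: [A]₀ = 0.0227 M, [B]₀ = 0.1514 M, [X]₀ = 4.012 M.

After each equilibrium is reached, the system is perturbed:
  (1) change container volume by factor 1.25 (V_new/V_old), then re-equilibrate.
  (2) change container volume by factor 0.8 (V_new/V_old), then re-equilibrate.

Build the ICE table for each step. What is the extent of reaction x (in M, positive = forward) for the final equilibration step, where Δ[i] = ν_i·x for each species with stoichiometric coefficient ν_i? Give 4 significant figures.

x = 0 M

Q₀ = 2.0834e+05 vs Keq = 0.3616 ⇒ Q>K, reverse
Step 1:
                    A           B           X
  I            0.0227      0.1514       4.012
  C            0.4461     -0.1487     -0.2974
  E            0.4688      0.0027       3.715
  solve Keq expr → x = -0.1487; check Q = 0.3616
Then change container volume by factor 1.25 (V_new/V_old).
Step 2:
                    A           B           X
  I             0.375     0.00216       2.972
  C                 0           0           0
  E             0.375     0.00216       2.972
  solve Keq expr → x = 0; check Q = 0.3616
Then change container volume by factor 0.8 (V_new/V_old).
Step 3:
                    A           B           X
  I            0.4688      0.0027       3.715
  C                 0           0           0
  E            0.4688      0.0027       3.715
  solve Keq expr → x = 0; check Q = 0.3616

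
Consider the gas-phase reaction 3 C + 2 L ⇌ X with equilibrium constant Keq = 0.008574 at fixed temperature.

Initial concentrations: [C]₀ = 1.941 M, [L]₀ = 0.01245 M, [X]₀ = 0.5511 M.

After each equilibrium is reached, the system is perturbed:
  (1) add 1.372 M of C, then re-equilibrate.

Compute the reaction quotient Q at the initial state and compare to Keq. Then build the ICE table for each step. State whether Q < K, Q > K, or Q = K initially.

Q₀ = 486.2 vs Keq = 0.008574 ⇒ Q>K, reverse
Step 1:
                   C          L          X
  init         1.941    0.01245     0.5511
  Δ            1.169     0.7791    -0.3896
  eq            3.11     0.7916     0.1615
  solve Keq expr → x = -0.3896; check Q = 0.008574
Then add 1.372 M of C.
Step 2:
                   C          L          X
  init         4.482     0.7916     0.1615
  Δ          -0.2584    -0.1723    0.08614
  eq           4.223     0.6193     0.2477
  solve Keq expr → x = 0.08614; check Q = 0.008574

Q₀ = 486.2; Q > K (proceeds reverse)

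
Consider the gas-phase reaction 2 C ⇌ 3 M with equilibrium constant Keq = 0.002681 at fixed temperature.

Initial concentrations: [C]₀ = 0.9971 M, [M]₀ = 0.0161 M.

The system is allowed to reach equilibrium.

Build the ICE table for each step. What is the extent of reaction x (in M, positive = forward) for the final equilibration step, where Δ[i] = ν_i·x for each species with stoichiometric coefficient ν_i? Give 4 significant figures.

Q₀ = 4.1976e-06 vs Keq = 0.002681 ⇒ Q<K, forward
Step 1:
                    C           M
  init         0.9971      0.0161
  Δ          -0.07689      0.1153
  eq           0.9202      0.1314
  solve Keq expr → x = 0.03844; check Q = 0.002681

x = 0.03844 M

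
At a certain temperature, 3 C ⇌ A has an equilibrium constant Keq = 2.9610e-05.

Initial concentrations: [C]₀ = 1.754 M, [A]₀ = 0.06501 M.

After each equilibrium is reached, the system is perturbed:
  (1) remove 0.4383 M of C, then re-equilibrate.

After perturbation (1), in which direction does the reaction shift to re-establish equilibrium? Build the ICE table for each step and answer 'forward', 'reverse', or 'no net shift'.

Q₀ = 0.01205 vs Keq = 2.9610e-05 ⇒ Q>K, reverse
Step 1:
                   C          A
  init         1.754    0.06501
  Δ           0.1944   -0.06479
  eq           1.948 2.1901e-04
  solve Keq expr → x = -0.06479; check Q = 2.9610e-05
Then remove 0.4383 M of C.
Step 2:
                   C          A
  init          1.51 2.1901e-04
  Δ       3.5092e-04 -1.1697e-04
  eq            1.51 1.0203e-04
  solve Keq expr → x = -1.1697e-04; check Q = 2.9610e-05

Direction: reverse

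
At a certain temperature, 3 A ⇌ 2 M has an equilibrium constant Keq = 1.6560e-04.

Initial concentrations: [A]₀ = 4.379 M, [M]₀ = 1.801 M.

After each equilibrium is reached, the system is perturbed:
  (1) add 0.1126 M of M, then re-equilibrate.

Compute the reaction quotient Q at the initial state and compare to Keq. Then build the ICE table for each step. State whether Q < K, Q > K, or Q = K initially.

Q₀ = 0.03863; Q > K (proceeds reverse)

Q₀ = 0.03863 vs Keq = 1.6560e-04 ⇒ Q>K, reverse
Step 1:
                    A           M
  init          4.379       1.801
  Δ             2.364      -1.576
  eq            6.743      0.2253
  solve Keq expr → x = -0.7878; check Q = 1.6560e-04
Then add 0.1126 M of M.
Step 2:
                    A           M
  init          6.743      0.3379
  Δ             0.157     -0.1047
  eq              6.9      0.2332
  solve Keq expr → x = -0.05234; check Q = 1.6560e-04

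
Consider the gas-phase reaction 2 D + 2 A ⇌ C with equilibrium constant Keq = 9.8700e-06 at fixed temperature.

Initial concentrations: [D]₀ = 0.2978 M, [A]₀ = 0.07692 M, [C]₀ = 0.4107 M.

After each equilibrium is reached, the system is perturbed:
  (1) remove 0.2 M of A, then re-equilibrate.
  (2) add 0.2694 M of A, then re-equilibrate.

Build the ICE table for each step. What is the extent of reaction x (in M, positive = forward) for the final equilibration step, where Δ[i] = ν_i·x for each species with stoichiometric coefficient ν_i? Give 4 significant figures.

x = 5.5483e-06 M

Q₀ = 782.7 vs Keq = 9.8700e-06 ⇒ Q>K, reverse
Step 1:
                   D          A          C
  Initial     0.2978    0.07692     0.4107
  Change      0.8214     0.8214    -0.4107
  Equil        1.119     0.8983 9.9761e-06
  solve Keq expr → x = -0.4107; check Q = 9.8700e-06
Then remove 0.2 M of A.
Step 2:
                   D          A          C
  Initial      1.119     0.6983 9.9761e-06
  Change  7.8949e-06 7.8949e-06 -3.9475e-06
  Equil        1.119     0.6983 6.0286e-06
  solve Keq expr → x = -3.9475e-06; check Q = 9.8700e-06
Then add 0.2694 M of A.
Step 3:
                   D          A          C
  Initial      1.119     0.9677 6.0286e-06
  Change  -1.1097e-05 -1.1097e-05 5.5483e-06
  Equil        1.119     0.9677 1.1577e-05
  solve Keq expr → x = 5.5483e-06; check Q = 9.8700e-06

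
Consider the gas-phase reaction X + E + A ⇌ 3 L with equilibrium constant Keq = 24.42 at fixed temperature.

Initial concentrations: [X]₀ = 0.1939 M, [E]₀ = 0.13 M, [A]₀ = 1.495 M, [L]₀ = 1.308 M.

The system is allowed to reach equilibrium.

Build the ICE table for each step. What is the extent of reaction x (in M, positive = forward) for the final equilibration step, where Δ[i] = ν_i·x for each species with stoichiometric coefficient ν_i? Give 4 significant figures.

x = -0.04644 M

Q₀ = 59.38 vs Keq = 24.42 ⇒ Q>K, reverse
Step 1:
                   X          E          A          L
  I           0.1939       0.13      1.495      1.308
  C          0.04644    0.04644    0.04644    -0.1393
  E           0.2403     0.1764      1.541      1.169
  solve Keq expr → x = -0.04644; check Q = 24.42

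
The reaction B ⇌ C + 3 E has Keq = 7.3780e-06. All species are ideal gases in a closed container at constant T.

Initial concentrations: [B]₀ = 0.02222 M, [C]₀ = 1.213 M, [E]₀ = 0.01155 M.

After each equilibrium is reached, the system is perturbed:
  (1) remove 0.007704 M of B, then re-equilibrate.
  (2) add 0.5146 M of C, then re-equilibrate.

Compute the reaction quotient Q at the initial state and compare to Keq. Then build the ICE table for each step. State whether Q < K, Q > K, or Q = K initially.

Q₀ = 8.4113e-05 vs Keq = 7.3780e-06 ⇒ Q>K, reverse
Step 1:
                    B           C           E
  init        0.02222       1.213     0.01155
  Δ          0.002086   -0.002086   -0.006259
  eq          0.02431       1.211    0.005291
  solve Keq expr → x = -0.002086; check Q = 7.3780e-06
Then remove 0.007704 M of B.
Step 2:
                    B           C           E
  init         0.0166       1.211    0.005291
  Δ        2.0401e-04 -2.0401e-04 -6.1203e-04
  eq          0.01681       1.211    0.004679
  solve Keq expr → x = -2.0401e-04; check Q = 7.3780e-06
Then add 0.5146 M of C.
Step 3:
                    B           C           E
  init        0.01681       1.725    0.004679
  Δ        1.6900e-04 -1.6900e-04 -5.0701e-04
  eq          0.01698       1.725    0.004172
  solve Keq expr → x = -1.6900e-04; check Q = 7.3780e-06

Q₀ = 8.4113e-05; Q > K (proceeds reverse)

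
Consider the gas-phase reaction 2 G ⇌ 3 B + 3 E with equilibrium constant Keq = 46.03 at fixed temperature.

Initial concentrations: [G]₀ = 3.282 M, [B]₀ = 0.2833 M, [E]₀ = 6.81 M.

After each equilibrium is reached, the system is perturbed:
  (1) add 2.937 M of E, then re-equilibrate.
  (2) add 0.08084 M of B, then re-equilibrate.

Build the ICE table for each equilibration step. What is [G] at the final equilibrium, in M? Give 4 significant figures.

[G]_eq = 3.031 M

Q₀ = 0.6667 vs Keq = 46.03 ⇒ Q<K, forward
Step 1:
                   G          B          E
  I            3.282     0.2833       6.81
  C          -0.4501     0.6751     0.6751
  E            2.832     0.9584      7.485
  solve Keq expr → x = 0.225; check Q = 46.03
Then add 2.937 M of E.
Step 2:
                   G          B          E
  I            2.832     0.9584      10.42
  C            0.153    -0.2295    -0.2295
  E            2.985     0.7289      10.19
  solve Keq expr → x = -0.07649; check Q = 46.03
Then add 0.08084 M of B.
Step 3:
                   G          B          E
  I            2.985     0.8098      10.19
  C          0.04563   -0.06845   -0.06845
  E            3.031     0.7413      10.12
  solve Keq expr → x = -0.02282; check Q = 46.03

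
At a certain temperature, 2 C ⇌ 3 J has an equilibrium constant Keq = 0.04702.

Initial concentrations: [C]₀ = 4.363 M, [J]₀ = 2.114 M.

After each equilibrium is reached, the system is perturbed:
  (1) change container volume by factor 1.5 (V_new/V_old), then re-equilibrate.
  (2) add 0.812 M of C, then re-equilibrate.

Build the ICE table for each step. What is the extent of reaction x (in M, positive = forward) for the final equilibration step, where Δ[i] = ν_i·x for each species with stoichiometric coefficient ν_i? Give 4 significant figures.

Q₀ = 0.4963 vs Keq = 0.04702 ⇒ Q>K, reverse
Step 1:
                  C         J
  init        4.363     2.114
  Δ          0.6999     -1.05
  eq          5.063     1.064
  solve Keq expr → x = -0.3499; check Q = 0.04702
Then change container volume by factor 1.5 (V_new/V_old).
Step 2:
                  C         J
  init        3.375    0.7095
  Δ        -0.06182   0.09272
  eq          3.313    0.8022
  solve Keq expr → x = 0.03091; check Q = 0.04702
Then add 0.812 M of C.
Step 3:
                  C         J
  init        4.125    0.8022
  Δ        -0.07647    0.1147
  eq          4.049    0.9169
  solve Keq expr → x = 0.03824; check Q = 0.04702

x = 0.03824 M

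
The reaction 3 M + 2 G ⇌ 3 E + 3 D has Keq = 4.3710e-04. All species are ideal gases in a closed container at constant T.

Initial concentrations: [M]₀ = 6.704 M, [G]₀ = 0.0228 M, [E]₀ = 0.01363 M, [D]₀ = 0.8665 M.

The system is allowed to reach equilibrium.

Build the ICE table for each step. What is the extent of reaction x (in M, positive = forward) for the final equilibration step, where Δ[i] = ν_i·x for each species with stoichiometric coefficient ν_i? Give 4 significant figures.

x = 0.005448 M

Q₀ = 1.0518e-05 vs Keq = 4.3710e-04 ⇒ Q<K, forward
Step 1:
                    M           G           E           D
  Initial       6.704      0.0228     0.01363      0.8665
  Change     -0.01634     -0.0109     0.01634     0.01634
  Equil         6.688      0.0119     0.02997      0.8828
  solve Keq expr → x = 0.005448; check Q = 4.3710e-04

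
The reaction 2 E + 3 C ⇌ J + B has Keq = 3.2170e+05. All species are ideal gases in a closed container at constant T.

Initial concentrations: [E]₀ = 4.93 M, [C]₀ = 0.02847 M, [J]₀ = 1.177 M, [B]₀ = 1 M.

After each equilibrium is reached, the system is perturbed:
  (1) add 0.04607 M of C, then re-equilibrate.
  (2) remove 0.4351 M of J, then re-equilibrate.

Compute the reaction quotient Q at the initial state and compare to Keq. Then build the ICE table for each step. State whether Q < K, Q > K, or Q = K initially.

Q₀ = 2099 vs Keq = 3.2170e+05 ⇒ Q<K, forward
Step 1:
                   E          C          J          B
  I             4.93    0.02847      1.177          1
  C         -0.01541   -0.02311   0.007705   0.007705
  E            4.915   0.005356      1.185      1.008
  solve Keq expr → x = 0.007705; check Q = 3.2170e+05
Then add 0.04607 M of C.
Step 2:
                   E          C          J          B
  I            4.915    0.05143      1.185      1.008
  C         -0.03066     -0.046    0.01533    0.01533
  E            4.884   0.005429        1.2      1.023
  solve Keq expr → x = 0.01533; check Q = 3.2170e+05
Then remove 0.4351 M of J.
Step 3:
                   E          C          J          B
  I            4.884   0.005429     0.7649      1.023
  C       -5.0363e-04 -7.5545e-04 2.5182e-04 2.5182e-04
  E            4.883   0.004673     0.7652      1.023
  solve Keq expr → x = 2.5182e-04; check Q = 3.2170e+05

Q₀ = 2099; Q < K (proceeds forward)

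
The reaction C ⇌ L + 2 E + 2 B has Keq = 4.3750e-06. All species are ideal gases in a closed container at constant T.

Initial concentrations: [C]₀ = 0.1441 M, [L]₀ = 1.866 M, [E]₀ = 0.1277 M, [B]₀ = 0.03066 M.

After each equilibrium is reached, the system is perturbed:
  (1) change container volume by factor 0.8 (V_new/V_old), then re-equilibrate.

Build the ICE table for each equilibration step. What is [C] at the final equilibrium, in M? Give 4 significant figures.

Q₀ = 1.9851e-04 vs Keq = 4.3750e-06 ⇒ Q>K, reverse
Step 1:
                   C          L          E          B
  init        0.1441      1.866     0.1277    0.03066
  Δ          0.01238   -0.01238   -0.02476   -0.02476
  eq          0.1565      1.854     0.1029   0.005903
  solve Keq expr → x = -0.01238; check Q = 4.3750e-06
Then change container volume by factor 0.8 (V_new/V_old).
Step 2:
                   C          L          E          B
  init        0.1956      2.317     0.1287   0.007379
  Δ         0.001272  -0.001272  -0.002544  -0.002544
  eq          0.1969      2.316     0.1261   0.004835
  solve Keq expr → x = -0.001272; check Q = 4.3750e-06

[C]_eq = 0.1969 M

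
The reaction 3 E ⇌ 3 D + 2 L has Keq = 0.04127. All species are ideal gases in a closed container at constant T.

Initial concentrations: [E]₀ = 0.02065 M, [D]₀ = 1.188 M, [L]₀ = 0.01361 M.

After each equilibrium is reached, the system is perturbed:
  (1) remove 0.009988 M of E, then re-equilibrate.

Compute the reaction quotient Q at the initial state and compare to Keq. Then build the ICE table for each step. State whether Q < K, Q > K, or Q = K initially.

Q₀ = 35.27 vs Keq = 0.04127 ⇒ Q>K, reverse
Step 1:
                  E         D         L
  I         0.02065     1.188   0.01361
  C         0.01855  -0.01855  -0.01236
  E          0.0392     1.169  0.001246
  solve Keq expr → x = -0.006182; check Q = 0.04127
Then remove 0.009988 M of E.
Step 2:
                  E         D         L
  I         0.02921     1.169  0.001246
  C       6.2708e-04 -6.2708e-04 -4.1805e-04
  E         0.02983     1.169 8.2845e-04
  solve Keq expr → x = -2.0903e-04; check Q = 0.04127

Q₀ = 35.27; Q > K (proceeds reverse)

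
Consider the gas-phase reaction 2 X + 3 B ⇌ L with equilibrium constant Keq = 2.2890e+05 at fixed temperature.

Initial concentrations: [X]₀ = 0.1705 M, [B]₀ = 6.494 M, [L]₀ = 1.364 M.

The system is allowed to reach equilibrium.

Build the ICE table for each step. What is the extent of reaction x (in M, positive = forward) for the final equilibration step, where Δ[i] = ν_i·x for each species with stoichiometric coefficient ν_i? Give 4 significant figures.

Q₀ = 0.1713 vs Keq = 2.2890e+05 ⇒ Q<K, forward
Step 1:
                   X          B          L
  Initial     0.1705      6.494      1.364
  Change     -0.1703    -0.2555    0.08517
  Equil   1.6148e-04      6.238      1.449
  solve Keq expr → x = 0.08517; check Q = 2.2890e+05

x = 0.08517 M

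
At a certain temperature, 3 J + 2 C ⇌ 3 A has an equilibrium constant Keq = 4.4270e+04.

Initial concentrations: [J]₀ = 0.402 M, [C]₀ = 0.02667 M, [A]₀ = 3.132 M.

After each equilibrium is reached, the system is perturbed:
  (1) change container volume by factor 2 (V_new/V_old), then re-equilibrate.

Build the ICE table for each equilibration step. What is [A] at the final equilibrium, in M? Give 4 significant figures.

[A]_eq = 1.494 M

Q₀ = 6.6488e+05 vs Keq = 4.4270e+04 ⇒ Q>K, reverse
Step 1:
                  J         C         A
  init        0.402   0.02667     3.132
  Δ         0.07546   0.05031  -0.07546
  eq         0.4775   0.07698     3.057
  solve Keq expr → x = -0.02515; check Q = 4.4270e+04
Then change container volume by factor 2 (V_new/V_old).
Step 2:
                  J         C         A
  init       0.2387   0.03849     1.528
  Δ         0.03381   0.02254  -0.03381
  eq         0.2725   0.06103     1.494
  solve Keq expr → x = -0.01127; check Q = 4.4270e+04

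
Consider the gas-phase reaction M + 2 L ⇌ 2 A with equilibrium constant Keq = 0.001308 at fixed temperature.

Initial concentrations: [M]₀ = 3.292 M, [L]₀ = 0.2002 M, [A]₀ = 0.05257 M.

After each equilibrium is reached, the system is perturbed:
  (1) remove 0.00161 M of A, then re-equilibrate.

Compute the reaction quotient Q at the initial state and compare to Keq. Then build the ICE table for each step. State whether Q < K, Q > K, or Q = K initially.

Q₀ = 0.02095 vs Keq = 0.001308 ⇒ Q>K, reverse
Step 1:
                  M         L         A
  I           3.292    0.2002   0.05257
  C         0.01848   0.03696  -0.03696
  E            3.31    0.2372   0.01561
  solve Keq expr → x = -0.01848; check Q = 0.001308
Then remove 0.00161 M of A.
Step 2:
                  M         L         A
  I            3.31    0.2372     0.014
  C       -7.5447e-04 -0.001509  0.001509
  E            3.31    0.2357   0.01551
  solve Keq expr → x = 7.5447e-04; check Q = 0.001308

Q₀ = 0.02095; Q > K (proceeds reverse)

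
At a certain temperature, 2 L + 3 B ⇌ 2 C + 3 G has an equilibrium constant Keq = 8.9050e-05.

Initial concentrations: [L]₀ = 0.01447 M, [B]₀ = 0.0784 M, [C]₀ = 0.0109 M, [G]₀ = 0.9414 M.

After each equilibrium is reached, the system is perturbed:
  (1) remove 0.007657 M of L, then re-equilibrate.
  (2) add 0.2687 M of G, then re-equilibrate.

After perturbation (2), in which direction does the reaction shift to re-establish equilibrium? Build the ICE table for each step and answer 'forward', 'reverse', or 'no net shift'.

Q₀ = 982.4 vs Keq = 8.9050e-05 ⇒ Q>K, reverse
Step 1:
                  L         B         C         G
  Initial   0.01447    0.0784    0.0109    0.9414
  Change    0.01089   0.01634  -0.01089  -0.01634
  Equil     0.02536   0.09474 7.8440e-06    0.9251
  solve Keq expr → x = -0.005446; check Q = 8.9050e-05
Then remove 0.007657 M of L.
Step 2:
                  L         B         C         G
  Initial   0.01771   0.09474 7.8440e-06    0.9251
  Change  2.3671e-06 3.5506e-06 -2.3671e-06 -3.5506e-06
  Equil     0.01771   0.09474 5.4769e-06    0.9251
  solve Keq expr → x = -1.1835e-06; check Q = 8.9050e-05
Then add 0.2687 M of G.
Step 3:
                  L         B         C         G
  Initial   0.01771   0.09474 5.4769e-06     1.194
  Change  1.7403e-06 2.6105e-06 -1.7403e-06 -2.6105e-06
  Equil     0.01771   0.09474 3.7366e-06     1.194
  solve Keq expr → x = -8.7015e-07; check Q = 8.9050e-05

Direction: reverse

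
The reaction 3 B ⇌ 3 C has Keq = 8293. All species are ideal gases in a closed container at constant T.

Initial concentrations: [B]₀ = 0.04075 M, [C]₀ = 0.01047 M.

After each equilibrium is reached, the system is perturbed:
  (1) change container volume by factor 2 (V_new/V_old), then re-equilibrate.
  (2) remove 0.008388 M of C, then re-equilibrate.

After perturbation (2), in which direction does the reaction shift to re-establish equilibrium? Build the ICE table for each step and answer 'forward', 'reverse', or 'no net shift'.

Q₀ = 0.01696 vs Keq = 8293 ⇒ Q<K, forward
Step 1:
                   B          C
  I          0.04075    0.01047
  C         -0.03834    0.03834
  E         0.002411    0.04881
  solve Keq expr → x = 0.01278; check Q = 8293
Then change container volume by factor 2 (V_new/V_old).
Step 2:
                   B          C
  I         0.001206     0.0244
  C                0          0
  E         0.001206     0.0244
  solve Keq expr → x = 0; check Q = 8293
Then remove 0.008388 M of C.
Step 3:
                   B          C
  I         0.001206    0.01602
  C       -3.9489e-04 3.9489e-04
  E       8.1078e-04    0.01641
  solve Keq expr → x = 1.3163e-04; check Q = 8293

Direction: forward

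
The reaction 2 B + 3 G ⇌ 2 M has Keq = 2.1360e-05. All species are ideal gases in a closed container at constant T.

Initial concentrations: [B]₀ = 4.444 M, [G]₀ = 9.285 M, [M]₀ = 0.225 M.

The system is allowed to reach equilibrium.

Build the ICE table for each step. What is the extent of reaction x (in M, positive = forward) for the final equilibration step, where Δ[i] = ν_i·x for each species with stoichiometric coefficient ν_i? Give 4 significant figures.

Q₀ = 3.2024e-06 vs Keq = 2.1360e-05 ⇒ Q<K, forward
Step 1:
                   B          G          M
  init         4.444      9.285      0.225
  Δ          -0.2824    -0.4235     0.2824
  eq           4.162      8.861     0.5074
  solve Keq expr → x = 0.1412; check Q = 2.1360e-05

x = 0.1412 M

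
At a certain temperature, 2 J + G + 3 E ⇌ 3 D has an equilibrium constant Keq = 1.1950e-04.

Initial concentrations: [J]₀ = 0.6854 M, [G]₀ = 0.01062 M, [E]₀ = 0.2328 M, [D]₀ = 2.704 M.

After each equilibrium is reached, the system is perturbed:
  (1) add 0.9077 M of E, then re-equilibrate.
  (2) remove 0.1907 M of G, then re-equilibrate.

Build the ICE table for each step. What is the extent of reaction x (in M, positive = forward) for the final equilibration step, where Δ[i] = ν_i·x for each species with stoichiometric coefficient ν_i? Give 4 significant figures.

Q₀ = 3.1409e+05 vs Keq = 1.1950e-04 ⇒ Q>K, reverse
Step 1:
                   J          G          E          D
  I           0.6854    0.01062     0.2328      2.704
  C            1.655     0.8273      2.482     -2.482
  E             2.34     0.8379      2.715     0.2222
  solve Keq expr → x = -0.8273; check Q = 1.1950e-04
Then add 0.9077 M of E.
Step 2:
                   J          G          E          D
  I             2.34     0.8379      3.622     0.2222
  C         -0.04212   -0.02106   -0.06318    0.06318
  E            2.298     0.8168      3.559     0.2854
  solve Keq expr → x = 0.02106; check Q = 1.1950e-04
Then remove 0.1907 M of G.
Step 3:
                   J          G          E          D
  I            2.298     0.6261      3.559     0.2854
  C          0.01378    0.00689    0.02067   -0.02067
  E            2.312      0.633       3.58     0.2647
  solve Keq expr → x = -0.00689; check Q = 1.1950e-04

x = -0.00689 M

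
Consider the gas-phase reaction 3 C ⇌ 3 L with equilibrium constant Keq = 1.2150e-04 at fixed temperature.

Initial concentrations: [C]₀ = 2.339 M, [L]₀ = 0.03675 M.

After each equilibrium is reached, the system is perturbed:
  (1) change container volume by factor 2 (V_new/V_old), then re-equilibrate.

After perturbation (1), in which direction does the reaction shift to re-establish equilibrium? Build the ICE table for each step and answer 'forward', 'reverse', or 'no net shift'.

Q₀ = 3.8787e-06 vs Keq = 1.2150e-04 ⇒ Q<K, forward
Step 1:
                  C         L
  init        2.339   0.03675
  Δ        -0.07537   0.07537
  eq          2.264    0.1121
  solve Keq expr → x = 0.02512; check Q = 1.2150e-04
Then change container volume by factor 2 (V_new/V_old).
Step 2:
                  C         L
  init        1.132   0.05606
  Δ               0         0
  eq          1.132   0.05606
  solve Keq expr → x = 0; check Q = 1.2150e-04

Direction: no net shift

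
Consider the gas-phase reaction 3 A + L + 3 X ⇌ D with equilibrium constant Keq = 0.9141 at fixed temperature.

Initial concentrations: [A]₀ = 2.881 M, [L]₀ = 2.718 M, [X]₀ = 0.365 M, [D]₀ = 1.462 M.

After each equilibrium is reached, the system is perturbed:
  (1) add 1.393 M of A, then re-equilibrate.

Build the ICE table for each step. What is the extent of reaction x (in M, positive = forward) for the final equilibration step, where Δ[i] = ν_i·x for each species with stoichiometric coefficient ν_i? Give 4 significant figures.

Q₀ = 0.4626 vs Keq = 0.9141 ⇒ Q<K, forward
Step 1:
                   A          L          X          D
  init         2.881      2.718      0.365      1.462
  Δ         -0.06514   -0.02171   -0.06514    0.02171
  eq           2.816      2.696     0.2999      1.484
  solve Keq expr → x = 0.02171; check Q = 0.9141
Then add 1.393 M of A.
Step 2:
                   A          L          X          D
  init         4.209      2.696     0.2999      1.484
  Δ         -0.09253   -0.03084   -0.09253    0.03084
  eq           4.116      2.665     0.2073      1.515
  solve Keq expr → x = 0.03084; check Q = 0.9141

x = 0.03084 M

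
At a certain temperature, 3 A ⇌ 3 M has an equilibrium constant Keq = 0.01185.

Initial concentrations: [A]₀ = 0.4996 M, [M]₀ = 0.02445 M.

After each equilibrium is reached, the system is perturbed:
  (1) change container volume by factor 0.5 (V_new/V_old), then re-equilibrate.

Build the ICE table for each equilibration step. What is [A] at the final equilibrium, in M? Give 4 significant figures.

[A]_eq = 0.8535 M

Q₀ = 1.1721e-04 vs Keq = 0.01185 ⇒ Q<K, forward
Step 1:
                  A         M
  I          0.4996   0.02445
  C        -0.07284   0.07284
  E          0.4268   0.09729
  solve Keq expr → x = 0.02428; check Q = 0.01185
Then change container volume by factor 0.5 (V_new/V_old).
Step 2:
                  A         M
  I          0.8535    0.1946
  C               0         0
  E          0.8535    0.1946
  solve Keq expr → x = 0; check Q = 0.01185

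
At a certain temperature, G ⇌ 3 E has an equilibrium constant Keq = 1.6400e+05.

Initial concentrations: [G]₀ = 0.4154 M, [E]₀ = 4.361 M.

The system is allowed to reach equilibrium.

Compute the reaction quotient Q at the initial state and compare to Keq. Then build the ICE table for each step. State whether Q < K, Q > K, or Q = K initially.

Q₀ = 199.7; Q < K (proceeds forward)

Q₀ = 199.7 vs Keq = 1.6400e+05 ⇒ Q<K, forward
Step 1:
                  G         E
  Initial    0.4154     4.361
  Change    -0.4143     1.243
  Equil    0.001073     5.604
  solve Keq expr → x = 0.4143; check Q = 1.6400e+05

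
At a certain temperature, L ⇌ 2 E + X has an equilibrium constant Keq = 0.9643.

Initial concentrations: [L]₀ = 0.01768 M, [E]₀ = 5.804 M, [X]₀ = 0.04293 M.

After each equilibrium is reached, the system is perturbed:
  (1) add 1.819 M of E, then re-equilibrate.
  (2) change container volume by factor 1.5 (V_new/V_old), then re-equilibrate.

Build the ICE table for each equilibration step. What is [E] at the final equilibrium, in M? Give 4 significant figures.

[E]_eq = 5.028 M

Q₀ = 81.8 vs Keq = 0.9643 ⇒ Q>K, reverse
Step 1:
                    L           E           X
  Initial     0.01768       5.804     0.04293
  Change       0.0412    -0.08239     -0.0412
  Equil       0.05888       5.722    0.001734
  solve Keq expr → x = -0.0412; check Q = 0.9643
Then add 1.819 M of E.
Step 2:
                    L           E           X
  Initial     0.05888       7.541    0.001734
  Change   7.2313e-04   -0.001446 -7.2313e-04
  Equil        0.0596       7.539    0.001011
  solve Keq expr → x = -7.2313e-04; check Q = 0.9643
Then change container volume by factor 1.5 (V_new/V_old).
Step 3:
                    L           E           X
  Initial     0.03973       5.026  6.7408e-04
  Change  -8.1070e-04    0.001621  8.1070e-04
  Equil       0.03892       5.028    0.001485
  solve Keq expr → x = 8.1070e-04; check Q = 0.9643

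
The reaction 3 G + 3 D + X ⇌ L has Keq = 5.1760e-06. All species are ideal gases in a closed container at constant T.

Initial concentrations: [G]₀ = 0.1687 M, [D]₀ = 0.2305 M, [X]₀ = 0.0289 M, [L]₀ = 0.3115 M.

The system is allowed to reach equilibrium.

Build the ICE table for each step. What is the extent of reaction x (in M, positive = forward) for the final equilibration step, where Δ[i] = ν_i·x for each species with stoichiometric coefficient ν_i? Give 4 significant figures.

x = -0.3115 M

Q₀ = 1.8332e+05 vs Keq = 5.1760e-06 ⇒ Q>K, reverse
Step 1:
                   G          D          X          L
  I           0.1687     0.2305     0.0289     0.3115
  C           0.9345     0.9345     0.3115    -0.3115
  E            1.103      1.165     0.3404 3.7402e-06
  solve Keq expr → x = -0.3115; check Q = 5.1760e-06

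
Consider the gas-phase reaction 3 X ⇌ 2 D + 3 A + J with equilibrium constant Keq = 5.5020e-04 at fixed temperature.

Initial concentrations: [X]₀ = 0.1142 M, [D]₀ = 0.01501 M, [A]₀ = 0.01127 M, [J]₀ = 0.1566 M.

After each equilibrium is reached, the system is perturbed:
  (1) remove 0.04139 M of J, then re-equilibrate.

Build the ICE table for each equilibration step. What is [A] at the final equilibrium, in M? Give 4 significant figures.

[A]_eq = 0.06704 M

Q₀ = 3.3910e-08 vs Keq = 5.5020e-04 ⇒ Q<K, forward
Step 1:
                  X         D         A         J
  Initial    0.1142   0.01501   0.01127    0.1566
  Change   -0.05359   0.03573   0.05359   0.01786
  Equil     0.06061   0.05074   0.06486    0.1745
  solve Keq expr → x = 0.01786; check Q = 5.5020e-04
Then remove 0.04139 M of J.
Step 2:
                  X         D         A         J
  Initial   0.06061   0.05074   0.06486    0.1331
  Change  -0.002179  0.001452  0.002179 7.2618e-04
  Equil     0.05843   0.05219   0.06704    0.1338
  solve Keq expr → x = 7.2618e-04; check Q = 5.5020e-04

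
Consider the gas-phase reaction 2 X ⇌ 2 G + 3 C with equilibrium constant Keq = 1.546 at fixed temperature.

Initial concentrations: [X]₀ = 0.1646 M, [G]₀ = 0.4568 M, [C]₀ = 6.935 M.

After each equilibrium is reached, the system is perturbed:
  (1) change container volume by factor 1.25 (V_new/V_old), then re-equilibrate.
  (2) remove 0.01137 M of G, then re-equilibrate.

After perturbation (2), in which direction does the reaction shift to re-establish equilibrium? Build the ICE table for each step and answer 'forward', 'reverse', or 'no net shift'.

Q₀ = 2569 vs Keq = 1.546 ⇒ Q>K, reverse
Step 1:
                    X           G           C
  I            0.1646      0.4568       6.935
  C            0.4117     -0.4117     -0.6175
  E            0.5763     0.04513       6.317
  solve Keq expr → x = -0.2058; check Q = 1.546
Then change container volume by factor 1.25 (V_new/V_old).
Step 2:
                    X           G           C
  I             0.461      0.0361       5.054
  C          -0.01269     0.01269     0.01903
  E            0.4483     0.04879       5.073
  solve Keq expr → x = 0.006344; check Q = 1.546
Then remove 0.01137 M of G.
Step 3:
                    X           G           C
  I            0.4483     0.03742       5.073
  C          -0.01006     0.01006     0.01509
  E            0.4383     0.04748       5.088
  solve Keq expr → x = 0.005031; check Q = 1.546

Direction: forward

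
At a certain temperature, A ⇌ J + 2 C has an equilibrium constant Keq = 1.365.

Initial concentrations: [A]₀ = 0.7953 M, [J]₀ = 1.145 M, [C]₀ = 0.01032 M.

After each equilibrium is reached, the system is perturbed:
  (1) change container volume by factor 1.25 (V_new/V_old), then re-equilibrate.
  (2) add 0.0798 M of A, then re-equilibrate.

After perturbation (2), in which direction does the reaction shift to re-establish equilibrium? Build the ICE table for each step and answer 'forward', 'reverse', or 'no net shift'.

Direction: forward

Q₀ = 1.5333e-04 vs Keq = 1.365 ⇒ Q<K, forward
Step 1:
                  A         J         C
  Initial    0.7953     1.145   0.01032
  Change    -0.3252    0.3252    0.6504
  Equil      0.4701      1.47    0.6607
  solve Keq expr → x = 0.3252; check Q = 1.365
Then change container volume by factor 1.25 (V_new/V_old).
Step 2:
                  A         J         C
  Initial    0.3761     1.176    0.5285
  Change   -0.04179   0.04179   0.08357
  Equil      0.3343     1.218    0.6121
  solve Keq expr → x = 0.04179; check Q = 1.365
Then add 0.0798 M of A.
Step 3:
                  A         J         C
  Initial    0.4141     1.218    0.6121
  Change   -0.02229   0.02229   0.04458
  Equil      0.3918      1.24    0.6567
  solve Keq expr → x = 0.02229; check Q = 1.365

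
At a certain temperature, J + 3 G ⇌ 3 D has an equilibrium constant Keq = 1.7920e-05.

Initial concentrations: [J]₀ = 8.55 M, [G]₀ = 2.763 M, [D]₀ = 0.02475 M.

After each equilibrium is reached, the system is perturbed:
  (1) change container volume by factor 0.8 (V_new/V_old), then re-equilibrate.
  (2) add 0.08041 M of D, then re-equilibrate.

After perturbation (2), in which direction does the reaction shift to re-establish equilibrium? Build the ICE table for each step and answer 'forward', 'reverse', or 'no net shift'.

Direction: reverse

Q₀ = 8.4065e-08 vs Keq = 1.7920e-05 ⇒ Q<K, forward
Step 1:
                   J          G          D
  init          8.55      2.763    0.02475
  Δ         -0.03888    -0.1166     0.1166
  eq           8.511      2.646     0.1414
  solve Keq expr → x = 0.03888; check Q = 1.7920e-05
Then change container volume by factor 0.8 (V_new/V_old).
Step 2:
                   J          G          D
  init         10.64      3.308     0.1767
  Δ        -0.004294   -0.01288    0.01288
  eq           10.63      3.295     0.1896
  solve Keq expr → x = 0.004294; check Q = 1.7920e-05
Then add 0.08041 M of D.
Step 3:
                   J          G          D
  init         10.63      3.295       0.27
  Δ           0.0253    0.07589   -0.07589
  eq           10.66      3.371     0.1941
  solve Keq expr → x = -0.0253; check Q = 1.7920e-05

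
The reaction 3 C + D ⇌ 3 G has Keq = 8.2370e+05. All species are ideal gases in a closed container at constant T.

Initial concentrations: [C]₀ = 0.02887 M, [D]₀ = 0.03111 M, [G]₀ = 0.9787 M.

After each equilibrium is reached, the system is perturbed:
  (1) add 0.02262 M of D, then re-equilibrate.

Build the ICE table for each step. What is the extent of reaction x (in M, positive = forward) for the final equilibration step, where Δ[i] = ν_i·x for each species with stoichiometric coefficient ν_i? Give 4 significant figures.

Q₀ = 1.2523e+06 vs Keq = 8.2370e+05 ⇒ Q>K, reverse
Step 1:
                    C           D           G
  Initial     0.02887     0.03111      0.9787
  Change     0.003766    0.001255   -0.003766
  Equil       0.03264     0.03237      0.9749
  solve Keq expr → x = -0.001255; check Q = 8.2370e+05
Then add 0.02262 M of D.
Step 2:
                    C           D           G
  Initial     0.03264     0.05499      0.9749
  Change    -0.004872   -0.001624    0.004872
  Equil       0.02776     0.05336      0.9798
  solve Keq expr → x = 0.001624; check Q = 8.2370e+05

x = 0.001624 M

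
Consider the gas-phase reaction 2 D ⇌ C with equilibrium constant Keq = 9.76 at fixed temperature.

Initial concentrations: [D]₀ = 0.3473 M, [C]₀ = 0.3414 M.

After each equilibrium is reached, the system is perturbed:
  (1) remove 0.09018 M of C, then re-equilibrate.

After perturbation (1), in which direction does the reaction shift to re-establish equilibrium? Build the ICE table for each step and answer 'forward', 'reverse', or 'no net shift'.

Direction: forward

Q₀ = 2.83 vs Keq = 9.76 ⇒ Q<K, forward
Step 1:
                   D          C
  Initial     0.3473     0.3414
  Change     -0.1418    0.07089
  Equil       0.2055     0.4123
  solve Keq expr → x = 0.07089; check Q = 9.76
Then remove 0.09018 M of C.
Step 2:
                   D          C
  Initial     0.2055     0.3221
  Change    -0.02094    0.01047
  Equil       0.1846     0.3326
  solve Keq expr → x = 0.01047; check Q = 9.76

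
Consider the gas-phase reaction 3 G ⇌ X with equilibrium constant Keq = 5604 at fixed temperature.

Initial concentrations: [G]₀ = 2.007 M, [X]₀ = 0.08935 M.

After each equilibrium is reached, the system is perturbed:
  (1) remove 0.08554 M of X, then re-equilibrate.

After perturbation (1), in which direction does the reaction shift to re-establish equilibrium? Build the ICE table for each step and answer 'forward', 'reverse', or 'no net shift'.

Q₀ = 0.01105 vs Keq = 5604 ⇒ Q<K, forward
Step 1:
                  G         X
  init        2.007   0.08935
  Δ          -1.956     0.652
  eq        0.05095    0.7414
  solve Keq expr → x = 0.652; check Q = 5604
Then remove 0.08554 M of X.
Step 2:
                  G         X
  init      0.05095    0.6558
  Δ       -0.002024 6.7452e-04
  eq        0.04893    0.6565
  solve Keq expr → x = 6.7452e-04; check Q = 5604

Direction: forward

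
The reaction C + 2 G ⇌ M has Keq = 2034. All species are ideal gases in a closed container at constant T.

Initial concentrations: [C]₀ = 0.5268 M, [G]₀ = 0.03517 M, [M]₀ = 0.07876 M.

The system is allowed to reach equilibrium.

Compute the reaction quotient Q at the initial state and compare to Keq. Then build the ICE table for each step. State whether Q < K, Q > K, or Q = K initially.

Q₀ = 120.9 vs Keq = 2034 ⇒ Q<K, forward
Step 1:
                  C         G         M
  init       0.5268   0.03517   0.07876
  Δ         -0.0129  -0.02581    0.0129
  eq         0.5139  0.009364   0.09166
  solve Keq expr → x = 0.0129; check Q = 2034

Q₀ = 120.9; Q < K (proceeds forward)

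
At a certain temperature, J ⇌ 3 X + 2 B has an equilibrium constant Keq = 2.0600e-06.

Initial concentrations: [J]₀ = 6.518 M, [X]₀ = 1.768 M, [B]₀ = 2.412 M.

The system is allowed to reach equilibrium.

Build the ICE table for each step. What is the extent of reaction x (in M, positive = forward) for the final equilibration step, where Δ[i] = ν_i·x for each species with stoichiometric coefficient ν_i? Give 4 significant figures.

Q₀ = 4.933 vs Keq = 2.0600e-06 ⇒ Q>K, reverse
Step 1:
                    J           X           B
  I             6.518       1.768       2.412
  C            0.5823      -1.747      -1.165
  E               7.1      0.0211       1.247
  solve Keq expr → x = -0.5823; check Q = 2.0600e-06

x = -0.5823 M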